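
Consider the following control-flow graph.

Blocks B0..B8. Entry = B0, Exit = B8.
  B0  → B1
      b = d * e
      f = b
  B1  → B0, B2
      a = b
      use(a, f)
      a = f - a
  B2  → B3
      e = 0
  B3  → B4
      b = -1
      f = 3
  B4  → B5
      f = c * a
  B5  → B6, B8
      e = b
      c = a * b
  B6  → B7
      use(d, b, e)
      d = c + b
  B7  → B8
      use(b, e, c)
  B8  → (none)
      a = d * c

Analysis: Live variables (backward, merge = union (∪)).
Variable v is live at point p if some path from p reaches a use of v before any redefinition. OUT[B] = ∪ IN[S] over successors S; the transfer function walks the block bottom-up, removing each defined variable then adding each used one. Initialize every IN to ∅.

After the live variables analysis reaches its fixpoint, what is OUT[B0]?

Answer: {b, c, d, e, f}

Trace:
Fixpoint table:
  B0:  IN={c, d, e}  OUT={b, c, d, e, f}
  B1:  IN={b, c, d, e, f}  OUT={a, c, d, e}
  B2:  IN={a, c, d}  OUT={a, c, d}
  B3:  IN={a, c, d}  OUT={a, b, c, d}
  B4:  IN={a, b, c, d}  OUT={a, b, d}
  B5:  IN={a, b, d}  OUT={b, c, d, e}
  B6:  IN={b, c, d, e}  OUT={b, c, d, e}
  B7:  IN={b, c, d, e}  OUT={c, d}
  B8:  IN={c, d}  OUT={}

Merge at B0: OUT[B0] = IN[B1] = {b, c, d, e, f}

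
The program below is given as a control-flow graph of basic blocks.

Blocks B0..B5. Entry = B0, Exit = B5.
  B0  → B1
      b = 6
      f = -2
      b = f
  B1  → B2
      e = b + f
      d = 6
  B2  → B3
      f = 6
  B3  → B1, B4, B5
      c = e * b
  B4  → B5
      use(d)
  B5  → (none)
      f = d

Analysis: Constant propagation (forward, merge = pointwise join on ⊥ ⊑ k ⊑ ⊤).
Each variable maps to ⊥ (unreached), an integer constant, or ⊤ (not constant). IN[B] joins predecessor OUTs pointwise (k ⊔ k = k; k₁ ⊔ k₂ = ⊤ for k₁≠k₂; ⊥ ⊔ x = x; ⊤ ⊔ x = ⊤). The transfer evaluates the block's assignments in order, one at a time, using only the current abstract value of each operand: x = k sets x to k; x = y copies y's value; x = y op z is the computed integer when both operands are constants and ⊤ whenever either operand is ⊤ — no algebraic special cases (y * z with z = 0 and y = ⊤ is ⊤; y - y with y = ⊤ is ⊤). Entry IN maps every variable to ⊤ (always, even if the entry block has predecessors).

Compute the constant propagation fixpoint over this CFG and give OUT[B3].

Answer: {a: ⊤, b: -2, c: ⊤, d: 6, e: ⊤, f: 6}

Working:
Fixpoint table:
  B0:  IN=(all ⊤)  OUT={b:-2, f:-2; rest ⊤}
  B1:  IN={b:-2; rest ⊤}  OUT={b:-2, d:6; rest ⊤}
  B2:  IN={b:-2, d:6; rest ⊤}  OUT={b:-2, d:6, f:6; rest ⊤}
  B3:  IN={b:-2, d:6, f:6; rest ⊤}  OUT={b:-2, d:6, f:6; rest ⊤}
  B4:  IN={b:-2, d:6, f:6; rest ⊤}  OUT={b:-2, d:6, f:6; rest ⊤}
  B5:  IN={b:-2, d:6, f:6; rest ⊤}  OUT={b:-2, d:6, f:6; rest ⊤}

Merge at B3: IN[B3] = OUT[B2] = {a: ⊤, b: -2, c: ⊤, d: 6, e: ⊤, f: 6}
Applying B3's transfer function to that IN value gives OUT[B3] (row B3 above).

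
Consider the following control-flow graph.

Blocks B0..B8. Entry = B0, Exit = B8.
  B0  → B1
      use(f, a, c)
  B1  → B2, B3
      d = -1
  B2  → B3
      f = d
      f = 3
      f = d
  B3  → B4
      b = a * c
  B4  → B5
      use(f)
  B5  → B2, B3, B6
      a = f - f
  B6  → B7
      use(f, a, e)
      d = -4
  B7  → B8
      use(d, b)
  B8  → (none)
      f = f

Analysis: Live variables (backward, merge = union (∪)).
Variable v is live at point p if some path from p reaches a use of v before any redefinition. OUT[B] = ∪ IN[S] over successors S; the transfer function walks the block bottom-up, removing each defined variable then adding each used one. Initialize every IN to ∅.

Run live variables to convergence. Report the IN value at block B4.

Answer: {b, c, d, e, f}

Derivation:
Converged values:
  B0:  IN={a, c, e, f}  OUT={a, c, e, f}
  B1:  IN={a, c, e, f}  OUT={a, c, d, e, f}
  B2:  IN={a, c, d, e}  OUT={a, c, d, e, f}
  B3:  IN={a, c, d, e, f}  OUT={b, c, d, e, f}
  B4:  IN={b, c, d, e, f}  OUT={b, c, d, e, f}
  B5:  IN={b, c, d, e, f}  OUT={a, b, c, d, e, f}
  B6:  IN={a, b, e, f}  OUT={b, d, f}
  B7:  IN={b, d, f}  OUT={f}
  B8:  IN={f}  OUT={}

Merge at B4: OUT[B4] = IN[B5] = {b, c, d, e, f}
Applying B4's transfer function to that OUT value gives IN[B4] (row B4 above).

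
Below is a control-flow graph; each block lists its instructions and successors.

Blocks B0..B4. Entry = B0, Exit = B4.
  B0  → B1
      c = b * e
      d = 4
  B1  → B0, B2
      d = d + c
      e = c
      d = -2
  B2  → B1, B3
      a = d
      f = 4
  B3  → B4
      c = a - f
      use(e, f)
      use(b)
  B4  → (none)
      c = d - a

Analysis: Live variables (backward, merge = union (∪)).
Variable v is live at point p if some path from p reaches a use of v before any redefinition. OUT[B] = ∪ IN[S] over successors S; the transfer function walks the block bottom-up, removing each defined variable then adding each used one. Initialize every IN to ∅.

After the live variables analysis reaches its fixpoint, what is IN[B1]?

Per-block solution:
  B0:  IN={b, e}  OUT={b, c, d}
  B1:  IN={b, c, d}  OUT={b, c, d, e}
  B2:  IN={b, c, d, e}  OUT={a, b, c, d, e, f}
  B3:  IN={a, b, d, e, f}  OUT={a, d}
  B4:  IN={a, d}  OUT={}

Merge at B1: OUT[B1] = IN[B0] ⊔ IN[B2] = {b, c, d, e}
Applying B1's transfer function to that OUT value gives IN[B1] (row B1 above).

Answer: {b, c, d}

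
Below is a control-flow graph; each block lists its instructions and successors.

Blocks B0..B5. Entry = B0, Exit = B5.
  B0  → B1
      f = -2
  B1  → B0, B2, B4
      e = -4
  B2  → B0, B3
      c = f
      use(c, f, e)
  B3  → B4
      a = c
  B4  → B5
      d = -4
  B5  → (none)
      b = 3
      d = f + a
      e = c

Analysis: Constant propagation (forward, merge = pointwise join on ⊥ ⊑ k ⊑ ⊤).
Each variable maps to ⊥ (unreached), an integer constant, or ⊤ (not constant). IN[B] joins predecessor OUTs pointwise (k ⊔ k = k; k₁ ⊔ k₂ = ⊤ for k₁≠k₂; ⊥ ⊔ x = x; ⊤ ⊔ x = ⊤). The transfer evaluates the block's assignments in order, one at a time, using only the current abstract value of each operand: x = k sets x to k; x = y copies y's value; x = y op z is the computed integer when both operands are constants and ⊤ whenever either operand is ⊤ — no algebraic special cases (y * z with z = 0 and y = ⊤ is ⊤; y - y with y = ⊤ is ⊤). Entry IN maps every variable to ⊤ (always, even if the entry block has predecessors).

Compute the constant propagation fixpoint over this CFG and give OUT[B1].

Answer: {a: ⊤, b: ⊤, c: ⊤, d: ⊤, e: -4, f: -2}

Trace:
Per-block solution:
  B0: | IN=(all ⊤) | OUT={f:-2; rest ⊤}
  B1: | IN={f:-2; rest ⊤} | OUT={e:-4, f:-2; rest ⊤}
  B2: | IN={e:-4, f:-2; rest ⊤} | OUT={c:-2, e:-4, f:-2; rest ⊤}
  B3: | IN={c:-2, e:-4, f:-2; rest ⊤} | OUT={a:-2, c:-2, e:-4, f:-2; rest ⊤}
  B4: | IN={e:-4, f:-2; rest ⊤} | OUT={d:-4, e:-4, f:-2; rest ⊤}
  B5: | IN={d:-4, e:-4, f:-2; rest ⊤} | OUT={b:3, f:-2; rest ⊤}

Merge at B1: IN[B1] = OUT[B0] = {a: ⊤, b: ⊤, c: ⊤, d: ⊤, e: ⊤, f: -2}
Applying B1's transfer function to that IN value gives OUT[B1] (row B1 above).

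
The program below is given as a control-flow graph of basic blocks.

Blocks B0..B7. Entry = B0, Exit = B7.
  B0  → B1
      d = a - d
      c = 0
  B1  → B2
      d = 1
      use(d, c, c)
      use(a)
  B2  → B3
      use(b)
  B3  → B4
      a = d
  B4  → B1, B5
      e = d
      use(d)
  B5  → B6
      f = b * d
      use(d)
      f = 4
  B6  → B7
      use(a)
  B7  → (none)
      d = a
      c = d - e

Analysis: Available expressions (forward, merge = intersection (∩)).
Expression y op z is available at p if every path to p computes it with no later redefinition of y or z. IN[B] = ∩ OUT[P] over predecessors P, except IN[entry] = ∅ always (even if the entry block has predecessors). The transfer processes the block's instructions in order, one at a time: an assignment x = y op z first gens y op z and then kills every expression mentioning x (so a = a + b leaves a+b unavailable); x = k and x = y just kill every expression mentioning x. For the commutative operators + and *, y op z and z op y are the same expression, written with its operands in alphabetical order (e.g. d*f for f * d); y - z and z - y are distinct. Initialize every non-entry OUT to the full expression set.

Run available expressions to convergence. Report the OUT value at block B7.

Per-block solution:
  B0:   IN={}   OUT={}
  B1:   IN={}   OUT={}
  B2:   IN={}   OUT={}
  B3:   IN={}   OUT={}
  B4:   IN={}   OUT={}
  B5:   IN={}   OUT={b*d}
  B6:   IN={b*d}   OUT={b*d}
  B7:   IN={b*d}   OUT={d-e}

Merge at B7: IN[B7] = OUT[B6] = {b*d}
Applying B7's transfer function to that IN value gives OUT[B7] (row B7 above).

Answer: {d-e}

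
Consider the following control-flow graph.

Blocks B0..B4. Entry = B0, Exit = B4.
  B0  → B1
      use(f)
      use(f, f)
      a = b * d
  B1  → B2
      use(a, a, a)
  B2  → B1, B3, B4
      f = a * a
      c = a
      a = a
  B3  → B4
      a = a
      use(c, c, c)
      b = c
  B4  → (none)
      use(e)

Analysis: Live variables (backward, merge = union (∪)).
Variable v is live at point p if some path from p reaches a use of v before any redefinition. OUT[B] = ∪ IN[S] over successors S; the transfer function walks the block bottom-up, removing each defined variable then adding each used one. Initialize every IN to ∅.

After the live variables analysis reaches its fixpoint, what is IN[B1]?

Answer: {a, e}

Derivation:
Fixpoint table:
  B0:   IN={b, d, e, f}   OUT={a, e}
  B1:   IN={a, e}   OUT={a, e}
  B2:   IN={a, e}   OUT={a, c, e}
  B3:   IN={a, c, e}   OUT={e}
  B4:   IN={e}   OUT={}

Merge at B1: OUT[B1] = IN[B2] = {a, e}
Applying B1's transfer function to that OUT value gives IN[B1] (row B1 above).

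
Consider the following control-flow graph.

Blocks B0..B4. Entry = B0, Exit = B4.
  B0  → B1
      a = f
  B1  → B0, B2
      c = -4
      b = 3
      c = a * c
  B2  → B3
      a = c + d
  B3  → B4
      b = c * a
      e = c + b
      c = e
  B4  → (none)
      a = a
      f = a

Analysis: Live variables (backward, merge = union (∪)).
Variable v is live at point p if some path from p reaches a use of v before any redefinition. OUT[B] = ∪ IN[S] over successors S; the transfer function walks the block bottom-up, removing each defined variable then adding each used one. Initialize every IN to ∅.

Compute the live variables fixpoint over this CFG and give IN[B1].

Answer: {a, d, f}

Derivation:
Fixpoint table:
  B0:  IN={d, f}  OUT={a, d, f}
  B1:  IN={a, d, f}  OUT={c, d, f}
  B2:  IN={c, d}  OUT={a, c}
  B3:  IN={a, c}  OUT={a}
  B4:  IN={a}  OUT={}

Merge at B1: OUT[B1] = IN[B0] ⊔ IN[B2] = {c, d, f}
Applying B1's transfer function to that OUT value gives IN[B1] (row B1 above).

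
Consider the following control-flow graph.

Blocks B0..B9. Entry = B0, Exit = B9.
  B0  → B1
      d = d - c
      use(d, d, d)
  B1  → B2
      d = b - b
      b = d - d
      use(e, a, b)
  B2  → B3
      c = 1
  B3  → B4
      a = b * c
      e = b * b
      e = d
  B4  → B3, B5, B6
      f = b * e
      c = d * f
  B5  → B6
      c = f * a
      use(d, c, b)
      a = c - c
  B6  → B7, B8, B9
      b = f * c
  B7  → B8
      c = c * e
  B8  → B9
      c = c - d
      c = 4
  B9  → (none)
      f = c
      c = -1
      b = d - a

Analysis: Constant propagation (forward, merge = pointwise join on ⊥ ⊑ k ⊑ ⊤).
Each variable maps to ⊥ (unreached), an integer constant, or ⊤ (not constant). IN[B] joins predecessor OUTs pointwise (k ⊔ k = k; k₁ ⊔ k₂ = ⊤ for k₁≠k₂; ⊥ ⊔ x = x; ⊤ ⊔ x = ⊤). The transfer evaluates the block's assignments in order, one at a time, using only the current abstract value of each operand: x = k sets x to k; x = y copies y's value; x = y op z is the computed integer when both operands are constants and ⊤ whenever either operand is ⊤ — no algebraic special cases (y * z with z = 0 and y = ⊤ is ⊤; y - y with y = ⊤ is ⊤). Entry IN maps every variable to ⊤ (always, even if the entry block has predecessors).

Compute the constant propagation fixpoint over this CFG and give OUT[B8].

Answer: {a: ⊤, b: ⊤, c: 4, d: ⊤, e: ⊤, f: ⊤}

Trace:
Per-block solution:
  B0:  IN=(all ⊤)  OUT=(all ⊤)
  B1:  IN=(all ⊤)  OUT=(all ⊤)
  B2:  IN=(all ⊤)  OUT={c:1; rest ⊤}
  B3:  IN=(all ⊤)  OUT=(all ⊤)
  B4:  IN=(all ⊤)  OUT=(all ⊤)
  B5:  IN=(all ⊤)  OUT=(all ⊤)
  B6:  IN=(all ⊤)  OUT=(all ⊤)
  B7:  IN=(all ⊤)  OUT=(all ⊤)
  B8:  IN=(all ⊤)  OUT={c:4; rest ⊤}
  B9:  IN=(all ⊤)  OUT={c:-1; rest ⊤}

Merge at B8: IN[B8] = OUT[B6] ⊔ OUT[B7] = {a: ⊤, b: ⊤, c: ⊤, d: ⊤, e: ⊤, f: ⊤}
Applying B8's transfer function to that IN value gives OUT[B8] (row B8 above).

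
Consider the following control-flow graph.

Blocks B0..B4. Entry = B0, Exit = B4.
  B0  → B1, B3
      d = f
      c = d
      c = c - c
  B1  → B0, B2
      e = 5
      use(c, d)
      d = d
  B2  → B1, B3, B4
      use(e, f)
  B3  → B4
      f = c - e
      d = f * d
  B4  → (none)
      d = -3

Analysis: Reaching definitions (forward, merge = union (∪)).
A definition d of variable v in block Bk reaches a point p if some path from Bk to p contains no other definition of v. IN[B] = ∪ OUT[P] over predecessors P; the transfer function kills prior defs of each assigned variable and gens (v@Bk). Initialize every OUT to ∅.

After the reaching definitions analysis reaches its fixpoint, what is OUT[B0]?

Converged values:
  B0:   IN={c@B0, d@B1, e@B1}   OUT={c@B0, d@B0, e@B1}
  B1:   IN={c@B0, d@B0, d@B1, e@B1}   OUT={c@B0, d@B1, e@B1}
  B2:   IN={c@B0, d@B1, e@B1}   OUT={c@B0, d@B1, e@B1}
  B3:   IN={c@B0, d@B0, d@B1, e@B1}   OUT={c@B0, d@B3, e@B1, f@B3}
  B4:   IN={c@B0, d@B1, d@B3, e@B1, f@B3}   OUT={c@B0, d@B4, e@B1, f@B3}

Merge at B0 (entry node, so the boundary value {} is joined with the incoming edge(s)): IN[B0] = {} ⊔ OUT[B1] = {c@B0, d@B1, e@B1}
Applying B0's transfer function to that IN value gives OUT[B0] (row B0 above).

Answer: {c@B0, d@B0, e@B1}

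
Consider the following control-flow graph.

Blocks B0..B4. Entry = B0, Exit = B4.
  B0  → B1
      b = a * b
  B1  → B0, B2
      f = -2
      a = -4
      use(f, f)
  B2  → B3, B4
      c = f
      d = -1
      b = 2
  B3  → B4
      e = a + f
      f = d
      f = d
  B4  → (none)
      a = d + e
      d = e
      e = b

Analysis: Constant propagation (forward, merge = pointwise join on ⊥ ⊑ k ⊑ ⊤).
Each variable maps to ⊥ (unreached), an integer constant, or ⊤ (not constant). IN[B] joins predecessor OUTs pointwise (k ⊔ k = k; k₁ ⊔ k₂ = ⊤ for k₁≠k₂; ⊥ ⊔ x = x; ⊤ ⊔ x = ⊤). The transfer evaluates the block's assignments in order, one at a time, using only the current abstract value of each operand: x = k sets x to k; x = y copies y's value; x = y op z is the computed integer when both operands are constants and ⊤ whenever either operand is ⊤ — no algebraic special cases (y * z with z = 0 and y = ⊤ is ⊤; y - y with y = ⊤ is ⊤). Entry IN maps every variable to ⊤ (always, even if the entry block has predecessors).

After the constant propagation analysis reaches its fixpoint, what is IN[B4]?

Fixpoint table:
  B0:   IN=(all ⊤)   OUT=(all ⊤)
  B1:   IN=(all ⊤)   OUT={a:-4, f:-2; rest ⊤}
  B2:   IN={a:-4, f:-2; rest ⊤}   OUT={a:-4, b:2, c:-2, d:-1, f:-2; rest ⊤}
  B3:   IN={a:-4, b:2, c:-2, d:-1, f:-2; rest ⊤}   OUT={a:-4, b:2, c:-2, d:-1, e:-6, f:-1; rest ⊤}
  B4:   IN={a:-4, b:2, c:-2, d:-1; rest ⊤}   OUT={b:2, c:-2, e:2; rest ⊤}

Merge at B4: IN[B4] = OUT[B2] ⊔ OUT[B3] = {a: -4, b: 2, c: -2, d: -1, e: ⊤, f: ⊤}

Answer: {a: -4, b: 2, c: -2, d: -1, e: ⊤, f: ⊤}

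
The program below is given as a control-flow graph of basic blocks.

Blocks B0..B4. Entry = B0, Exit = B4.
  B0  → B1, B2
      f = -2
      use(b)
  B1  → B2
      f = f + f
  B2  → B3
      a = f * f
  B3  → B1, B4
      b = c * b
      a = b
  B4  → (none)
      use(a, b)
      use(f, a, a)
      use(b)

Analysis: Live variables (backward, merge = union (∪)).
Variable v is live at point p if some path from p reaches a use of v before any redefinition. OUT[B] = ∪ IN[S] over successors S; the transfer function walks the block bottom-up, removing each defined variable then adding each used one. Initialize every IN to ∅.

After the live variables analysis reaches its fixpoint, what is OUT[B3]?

Per-block solution:
  B0: | IN={b, c} | OUT={b, c, f}
  B1: | IN={b, c, f} | OUT={b, c, f}
  B2: | IN={b, c, f} | OUT={b, c, f}
  B3: | IN={b, c, f} | OUT={a, b, c, f}
  B4: | IN={a, b, f} | OUT={}

Merge at B3: OUT[B3] = IN[B1] ⊔ IN[B4] = {a, b, c, f}

Answer: {a, b, c, f}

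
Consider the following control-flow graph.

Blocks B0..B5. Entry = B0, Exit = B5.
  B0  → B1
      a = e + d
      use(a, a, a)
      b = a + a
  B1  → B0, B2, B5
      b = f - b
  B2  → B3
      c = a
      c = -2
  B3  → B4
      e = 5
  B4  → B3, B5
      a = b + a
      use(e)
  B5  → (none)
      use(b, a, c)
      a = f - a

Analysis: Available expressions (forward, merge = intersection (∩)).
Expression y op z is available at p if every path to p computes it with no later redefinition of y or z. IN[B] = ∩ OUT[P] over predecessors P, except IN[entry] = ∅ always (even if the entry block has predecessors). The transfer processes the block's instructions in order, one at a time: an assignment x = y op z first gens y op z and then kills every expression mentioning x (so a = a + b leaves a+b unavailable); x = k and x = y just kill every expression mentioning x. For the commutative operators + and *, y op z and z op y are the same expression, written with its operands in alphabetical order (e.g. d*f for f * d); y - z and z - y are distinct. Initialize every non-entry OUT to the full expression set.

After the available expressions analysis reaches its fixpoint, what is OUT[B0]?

Answer: {a+a, d+e}

Derivation:
Converged values:
  B0:  IN={}  OUT={a+a, d+e}
  B1:  IN={a+a, d+e}  OUT={a+a, d+e}
  B2:  IN={a+a, d+e}  OUT={a+a, d+e}
  B3:  IN={}  OUT={}
  B4:  IN={}  OUT={}
  B5:  IN={}  OUT={}

Merge at B0 (entry node, so the boundary value {} is joined with the incoming edge(s)): IN[B0] = {} ∩ OUT[B1] = {}
Applying B0's transfer function to that IN value gives OUT[B0] (row B0 above).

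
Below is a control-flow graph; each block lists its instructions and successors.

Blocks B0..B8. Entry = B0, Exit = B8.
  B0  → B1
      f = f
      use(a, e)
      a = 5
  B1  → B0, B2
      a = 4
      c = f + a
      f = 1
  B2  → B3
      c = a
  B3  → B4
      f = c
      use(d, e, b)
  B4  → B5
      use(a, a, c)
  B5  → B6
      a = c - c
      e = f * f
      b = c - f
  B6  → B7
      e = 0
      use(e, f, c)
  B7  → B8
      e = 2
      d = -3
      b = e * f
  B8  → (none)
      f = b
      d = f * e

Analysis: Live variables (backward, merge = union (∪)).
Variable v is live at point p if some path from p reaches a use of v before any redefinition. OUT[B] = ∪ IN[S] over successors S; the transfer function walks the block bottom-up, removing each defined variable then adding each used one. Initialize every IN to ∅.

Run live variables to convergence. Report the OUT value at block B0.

Answer: {b, d, e, f}

Trace:
Fixpoint table:
  B0: | IN={a, b, d, e, f} | OUT={b, d, e, f}
  B1: | IN={b, d, e, f} | OUT={a, b, d, e, f}
  B2: | IN={a, b, d, e} | OUT={a, b, c, d, e}
  B3: | IN={a, b, c, d, e} | OUT={a, c, f}
  B4: | IN={a, c, f} | OUT={c, f}
  B5: | IN={c, f} | OUT={c, f}
  B6: | IN={c, f} | OUT={f}
  B7: | IN={f} | OUT={b, e}
  B8: | IN={b, e} | OUT={}

Merge at B0: OUT[B0] = IN[B1] = {b, d, e, f}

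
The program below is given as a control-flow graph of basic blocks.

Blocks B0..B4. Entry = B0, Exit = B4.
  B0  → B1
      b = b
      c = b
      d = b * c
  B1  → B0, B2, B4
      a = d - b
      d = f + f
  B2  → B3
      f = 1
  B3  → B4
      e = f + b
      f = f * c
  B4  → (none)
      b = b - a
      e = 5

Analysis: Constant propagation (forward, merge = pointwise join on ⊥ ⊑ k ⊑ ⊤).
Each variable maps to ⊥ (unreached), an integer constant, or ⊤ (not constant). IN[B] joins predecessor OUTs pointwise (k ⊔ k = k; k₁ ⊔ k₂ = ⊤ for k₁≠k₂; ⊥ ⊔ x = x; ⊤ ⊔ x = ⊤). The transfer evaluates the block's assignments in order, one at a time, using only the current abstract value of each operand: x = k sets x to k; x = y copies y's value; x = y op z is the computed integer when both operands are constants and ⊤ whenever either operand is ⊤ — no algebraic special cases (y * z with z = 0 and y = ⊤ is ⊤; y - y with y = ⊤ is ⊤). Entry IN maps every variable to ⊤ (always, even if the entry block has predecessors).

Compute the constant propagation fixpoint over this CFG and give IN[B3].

Answer: {a: ⊤, b: ⊤, c: ⊤, d: ⊤, e: ⊤, f: 1}

Working:
Fixpoint table:
  B0: | IN=(all ⊤) | OUT=(all ⊤)
  B1: | IN=(all ⊤) | OUT=(all ⊤)
  B2: | IN=(all ⊤) | OUT={f:1; rest ⊤}
  B3: | IN={f:1; rest ⊤} | OUT=(all ⊤)
  B4: | IN=(all ⊤) | OUT={e:5; rest ⊤}

Merge at B3: IN[B3] = OUT[B2] = {a: ⊤, b: ⊤, c: ⊤, d: ⊤, e: ⊤, f: 1}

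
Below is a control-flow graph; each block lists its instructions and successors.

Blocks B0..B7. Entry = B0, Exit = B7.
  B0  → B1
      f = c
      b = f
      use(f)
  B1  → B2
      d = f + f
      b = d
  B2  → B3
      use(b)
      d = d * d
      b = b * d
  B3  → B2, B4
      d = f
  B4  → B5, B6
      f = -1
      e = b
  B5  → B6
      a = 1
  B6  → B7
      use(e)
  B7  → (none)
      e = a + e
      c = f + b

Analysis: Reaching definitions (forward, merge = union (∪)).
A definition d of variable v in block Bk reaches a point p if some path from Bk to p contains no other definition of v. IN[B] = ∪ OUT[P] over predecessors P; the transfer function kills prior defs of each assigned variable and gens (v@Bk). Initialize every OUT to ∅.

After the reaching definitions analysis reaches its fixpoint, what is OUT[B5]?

Answer: {a@B5, b@B2, d@B3, e@B4, f@B4}

Derivation:
Per-block solution:
  B0: | IN={} | OUT={b@B0, f@B0}
  B1: | IN={b@B0, f@B0} | OUT={b@B1, d@B1, f@B0}
  B2: | IN={b@B1, b@B2, d@B1, d@B3, f@B0} | OUT={b@B2, d@B2, f@B0}
  B3: | IN={b@B2, d@B2, f@B0} | OUT={b@B2, d@B3, f@B0}
  B4: | IN={b@B2, d@B3, f@B0} | OUT={b@B2, d@B3, e@B4, f@B4}
  B5: | IN={b@B2, d@B3, e@B4, f@B4} | OUT={a@B5, b@B2, d@B3, e@B4, f@B4}
  B6: | IN={a@B5, b@B2, d@B3, e@B4, f@B4} | OUT={a@B5, b@B2, d@B3, e@B4, f@B4}
  B7: | IN={a@B5, b@B2, d@B3, e@B4, f@B4} | OUT={a@B5, b@B2, c@B7, d@B3, e@B7, f@B4}

Merge at B5: IN[B5] = OUT[B4] = {b@B2, d@B3, e@B4, f@B4}
Applying B5's transfer function to that IN value gives OUT[B5] (row B5 above).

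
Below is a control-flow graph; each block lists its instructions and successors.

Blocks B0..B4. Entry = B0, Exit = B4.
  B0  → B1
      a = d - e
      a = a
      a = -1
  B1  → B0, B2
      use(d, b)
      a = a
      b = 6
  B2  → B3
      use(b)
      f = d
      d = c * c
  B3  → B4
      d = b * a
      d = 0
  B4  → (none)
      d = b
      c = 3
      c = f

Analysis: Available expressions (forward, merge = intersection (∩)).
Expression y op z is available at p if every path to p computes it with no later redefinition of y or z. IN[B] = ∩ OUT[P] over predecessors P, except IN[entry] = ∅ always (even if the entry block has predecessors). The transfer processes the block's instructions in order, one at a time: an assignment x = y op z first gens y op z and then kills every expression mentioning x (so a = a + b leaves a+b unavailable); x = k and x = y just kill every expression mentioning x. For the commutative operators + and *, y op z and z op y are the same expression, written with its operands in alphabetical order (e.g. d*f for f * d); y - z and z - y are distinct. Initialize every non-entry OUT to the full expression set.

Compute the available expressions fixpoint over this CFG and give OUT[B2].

Fixpoint table:
  B0:   IN={}   OUT={d-e}
  B1:   IN={d-e}   OUT={d-e}
  B2:   IN={d-e}   OUT={c*c}
  B3:   IN={c*c}   OUT={a*b, c*c}
  B4:   IN={a*b, c*c}   OUT={a*b}

Merge at B2: IN[B2] = OUT[B1] = {d-e}
Applying B2's transfer function to that IN value gives OUT[B2] (row B2 above).

Answer: {c*c}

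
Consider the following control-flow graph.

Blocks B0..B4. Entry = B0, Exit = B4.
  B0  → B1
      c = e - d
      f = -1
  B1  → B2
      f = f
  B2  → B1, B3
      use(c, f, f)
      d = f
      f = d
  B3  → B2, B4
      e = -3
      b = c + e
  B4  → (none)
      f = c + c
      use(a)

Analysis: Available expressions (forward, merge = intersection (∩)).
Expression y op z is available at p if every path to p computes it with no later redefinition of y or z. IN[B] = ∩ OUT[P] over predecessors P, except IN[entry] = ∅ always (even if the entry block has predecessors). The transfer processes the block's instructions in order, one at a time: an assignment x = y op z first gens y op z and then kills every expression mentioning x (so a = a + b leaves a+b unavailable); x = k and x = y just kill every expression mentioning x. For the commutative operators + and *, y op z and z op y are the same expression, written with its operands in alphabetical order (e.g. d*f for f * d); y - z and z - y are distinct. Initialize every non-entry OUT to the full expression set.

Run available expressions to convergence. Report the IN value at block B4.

Answer: {c+e}

Working:
Per-block solution:
  B0: | IN={} | OUT={e-d}
  B1: | IN={} | OUT={}
  B2: | IN={} | OUT={}
  B3: | IN={} | OUT={c+e}
  B4: | IN={c+e} | OUT={c+c, c+e}

Merge at B4: IN[B4] = OUT[B3] = {c+e}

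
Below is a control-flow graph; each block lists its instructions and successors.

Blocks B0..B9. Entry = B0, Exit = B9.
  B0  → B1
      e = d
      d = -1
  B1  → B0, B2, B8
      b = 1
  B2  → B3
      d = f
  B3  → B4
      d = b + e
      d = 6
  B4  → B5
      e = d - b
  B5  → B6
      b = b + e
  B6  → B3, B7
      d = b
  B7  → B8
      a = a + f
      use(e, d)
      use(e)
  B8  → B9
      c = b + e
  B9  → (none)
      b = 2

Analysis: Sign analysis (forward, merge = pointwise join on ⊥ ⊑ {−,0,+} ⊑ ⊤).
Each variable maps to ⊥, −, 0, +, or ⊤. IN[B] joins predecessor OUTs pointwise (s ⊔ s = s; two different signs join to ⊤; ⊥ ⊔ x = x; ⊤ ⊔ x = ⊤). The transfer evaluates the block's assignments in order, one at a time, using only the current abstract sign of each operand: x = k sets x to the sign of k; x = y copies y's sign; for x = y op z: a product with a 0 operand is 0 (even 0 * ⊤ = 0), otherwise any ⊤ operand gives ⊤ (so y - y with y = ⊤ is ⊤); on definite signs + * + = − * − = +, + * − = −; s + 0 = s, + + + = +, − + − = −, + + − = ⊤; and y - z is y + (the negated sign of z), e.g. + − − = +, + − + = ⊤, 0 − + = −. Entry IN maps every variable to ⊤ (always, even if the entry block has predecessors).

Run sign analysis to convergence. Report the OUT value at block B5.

Fixpoint table:
  B0: | IN=(all ⊤) | OUT={d:-; rest ⊤}
  B1: | IN={d:-; rest ⊤} | OUT={b:+, d:-; rest ⊤}
  B2: | IN={b:+, d:-; rest ⊤} | OUT={b:+; rest ⊤}
  B3: | IN=(all ⊤) | OUT={d:+; rest ⊤}
  B4: | IN={d:+; rest ⊤} | OUT={d:+; rest ⊤}
  B5: | IN={d:+; rest ⊤} | OUT={d:+; rest ⊤}
  B6: | IN={d:+; rest ⊤} | OUT=(all ⊤)
  B7: | IN=(all ⊤) | OUT=(all ⊤)
  B8: | IN=(all ⊤) | OUT=(all ⊤)
  B9: | IN=(all ⊤) | OUT={b:+; rest ⊤}

Merge at B5: IN[B5] = OUT[B4] = {a: ⊤, b: ⊤, c: ⊤, d: +, e: ⊤, f: ⊤}
Applying B5's transfer function to that IN value gives OUT[B5] (row B5 above).

Answer: {a: ⊤, b: ⊤, c: ⊤, d: +, e: ⊤, f: ⊤}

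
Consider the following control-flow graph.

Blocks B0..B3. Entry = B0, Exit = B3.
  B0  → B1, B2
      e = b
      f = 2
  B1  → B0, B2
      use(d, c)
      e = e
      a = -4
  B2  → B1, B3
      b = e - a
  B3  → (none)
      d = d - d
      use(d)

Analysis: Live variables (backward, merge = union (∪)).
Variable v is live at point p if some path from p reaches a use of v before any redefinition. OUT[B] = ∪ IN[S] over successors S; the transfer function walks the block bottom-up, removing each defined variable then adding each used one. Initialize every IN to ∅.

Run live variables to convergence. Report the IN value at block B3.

Answer: {d}

Derivation:
Converged values:
  B0:   IN={a, b, c, d}   OUT={a, b, c, d, e}
  B1:   IN={b, c, d, e}   OUT={a, b, c, d, e}
  B2:   IN={a, c, d, e}   OUT={b, c, d, e}
  B3:   IN={d}   OUT={}

B3 is the boundary node: OUT[B3] = {}
Applying B3's transfer function to that OUT value gives IN[B3] (row B3 above).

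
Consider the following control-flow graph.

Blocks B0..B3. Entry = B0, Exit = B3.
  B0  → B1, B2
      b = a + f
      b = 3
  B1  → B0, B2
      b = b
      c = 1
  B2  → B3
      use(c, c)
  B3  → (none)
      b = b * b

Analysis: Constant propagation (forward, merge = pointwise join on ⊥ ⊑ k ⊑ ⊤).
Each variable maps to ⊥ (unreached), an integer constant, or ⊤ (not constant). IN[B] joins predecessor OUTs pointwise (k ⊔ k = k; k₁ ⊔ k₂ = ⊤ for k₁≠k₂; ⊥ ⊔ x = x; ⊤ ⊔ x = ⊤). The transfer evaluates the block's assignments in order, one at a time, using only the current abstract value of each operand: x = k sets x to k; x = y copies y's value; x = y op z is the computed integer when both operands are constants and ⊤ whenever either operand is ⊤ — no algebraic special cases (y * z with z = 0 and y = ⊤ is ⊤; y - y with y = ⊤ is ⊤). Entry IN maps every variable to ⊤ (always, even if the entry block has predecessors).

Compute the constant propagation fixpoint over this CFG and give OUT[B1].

Answer: {a: ⊤, b: 3, c: 1, d: ⊤, e: ⊤, f: ⊤}

Derivation:
Fixpoint table:
  B0:  IN=(all ⊤)  OUT={b:3; rest ⊤}
  B1:  IN={b:3; rest ⊤}  OUT={b:3, c:1; rest ⊤}
  B2:  IN={b:3; rest ⊤}  OUT={b:3; rest ⊤}
  B3:  IN={b:3; rest ⊤}  OUT={b:9; rest ⊤}

Merge at B1: IN[B1] = OUT[B0] = {a: ⊤, b: 3, c: ⊤, d: ⊤, e: ⊤, f: ⊤}
Applying B1's transfer function to that IN value gives OUT[B1] (row B1 above).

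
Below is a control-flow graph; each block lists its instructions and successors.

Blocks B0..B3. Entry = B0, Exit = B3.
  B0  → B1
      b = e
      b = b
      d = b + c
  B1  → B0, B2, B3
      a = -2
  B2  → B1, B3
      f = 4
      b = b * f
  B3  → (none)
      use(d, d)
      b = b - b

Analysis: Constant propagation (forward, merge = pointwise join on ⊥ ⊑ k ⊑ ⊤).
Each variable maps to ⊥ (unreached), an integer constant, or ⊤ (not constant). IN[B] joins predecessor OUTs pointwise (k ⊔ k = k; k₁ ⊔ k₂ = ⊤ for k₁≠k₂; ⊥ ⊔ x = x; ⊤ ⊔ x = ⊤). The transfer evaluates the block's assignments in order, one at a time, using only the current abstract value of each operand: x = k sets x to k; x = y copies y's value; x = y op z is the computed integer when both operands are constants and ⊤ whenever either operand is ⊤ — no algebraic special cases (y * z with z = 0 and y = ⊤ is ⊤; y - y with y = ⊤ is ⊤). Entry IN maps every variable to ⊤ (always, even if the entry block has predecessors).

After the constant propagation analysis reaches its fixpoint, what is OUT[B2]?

Answer: {a: -2, b: ⊤, c: ⊤, d: ⊤, e: ⊤, f: 4}

Derivation:
Converged values:
  B0:  IN=(all ⊤)  OUT=(all ⊤)
  B1:  IN=(all ⊤)  OUT={a:-2; rest ⊤}
  B2:  IN={a:-2; rest ⊤}  OUT={a:-2, f:4; rest ⊤}
  B3:  IN={a:-2; rest ⊤}  OUT={a:-2; rest ⊤}

Merge at B2: IN[B2] = OUT[B1] = {a: -2, b: ⊤, c: ⊤, d: ⊤, e: ⊤, f: ⊤}
Applying B2's transfer function to that IN value gives OUT[B2] (row B2 above).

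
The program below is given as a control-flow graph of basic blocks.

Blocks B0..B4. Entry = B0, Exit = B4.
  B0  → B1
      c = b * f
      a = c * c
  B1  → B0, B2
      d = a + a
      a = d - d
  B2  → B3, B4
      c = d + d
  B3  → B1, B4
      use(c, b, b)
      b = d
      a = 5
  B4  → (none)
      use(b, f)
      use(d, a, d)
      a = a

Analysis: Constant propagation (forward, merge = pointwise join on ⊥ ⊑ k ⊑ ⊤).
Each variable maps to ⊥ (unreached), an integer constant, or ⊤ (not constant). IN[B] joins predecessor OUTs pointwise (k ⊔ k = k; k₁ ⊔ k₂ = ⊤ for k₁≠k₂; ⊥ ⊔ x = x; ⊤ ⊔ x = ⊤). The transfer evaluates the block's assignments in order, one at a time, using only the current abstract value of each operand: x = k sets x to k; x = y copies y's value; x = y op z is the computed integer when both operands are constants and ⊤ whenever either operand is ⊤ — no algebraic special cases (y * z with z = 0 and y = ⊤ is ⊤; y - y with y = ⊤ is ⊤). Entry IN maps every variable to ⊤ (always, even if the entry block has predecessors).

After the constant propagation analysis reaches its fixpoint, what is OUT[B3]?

Answer: {a: 5, b: ⊤, c: ⊤, d: ⊤, e: ⊤, f: ⊤}

Trace:
Per-block solution:
  B0: | IN=(all ⊤) | OUT=(all ⊤)
  B1: | IN=(all ⊤) | OUT=(all ⊤)
  B2: | IN=(all ⊤) | OUT=(all ⊤)
  B3: | IN=(all ⊤) | OUT={a:5; rest ⊤}
  B4: | IN=(all ⊤) | OUT=(all ⊤)

Merge at B3: IN[B3] = OUT[B2] = {a: ⊤, b: ⊤, c: ⊤, d: ⊤, e: ⊤, f: ⊤}
Applying B3's transfer function to that IN value gives OUT[B3] (row B3 above).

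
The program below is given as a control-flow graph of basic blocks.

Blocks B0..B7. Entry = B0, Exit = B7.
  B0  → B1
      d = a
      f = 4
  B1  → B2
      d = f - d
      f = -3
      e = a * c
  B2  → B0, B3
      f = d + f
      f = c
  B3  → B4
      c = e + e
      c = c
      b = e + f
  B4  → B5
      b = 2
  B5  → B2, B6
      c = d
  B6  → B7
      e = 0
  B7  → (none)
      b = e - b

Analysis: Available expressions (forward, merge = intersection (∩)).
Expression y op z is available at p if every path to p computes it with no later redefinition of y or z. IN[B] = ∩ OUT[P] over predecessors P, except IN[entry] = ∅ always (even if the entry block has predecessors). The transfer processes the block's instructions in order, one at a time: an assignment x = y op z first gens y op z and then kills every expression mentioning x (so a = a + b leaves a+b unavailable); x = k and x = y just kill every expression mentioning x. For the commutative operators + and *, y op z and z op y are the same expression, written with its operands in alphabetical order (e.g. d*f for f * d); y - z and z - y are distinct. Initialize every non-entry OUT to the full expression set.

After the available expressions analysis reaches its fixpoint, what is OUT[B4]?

Per-block solution:
  B0:   IN={}   OUT={}
  B1:   IN={}   OUT={a*c}
  B2:   IN={}   OUT={}
  B3:   IN={}   OUT={e+e, e+f}
  B4:   IN={e+e, e+f}   OUT={e+e, e+f}
  B5:   IN={e+e, e+f}   OUT={e+e, e+f}
  B6:   IN={e+e, e+f}   OUT={}
  B7:   IN={}   OUT={}

Merge at B4: IN[B4] = OUT[B3] = {e+e, e+f}
Applying B4's transfer function to that IN value gives OUT[B4] (row B4 above).

Answer: {e+e, e+f}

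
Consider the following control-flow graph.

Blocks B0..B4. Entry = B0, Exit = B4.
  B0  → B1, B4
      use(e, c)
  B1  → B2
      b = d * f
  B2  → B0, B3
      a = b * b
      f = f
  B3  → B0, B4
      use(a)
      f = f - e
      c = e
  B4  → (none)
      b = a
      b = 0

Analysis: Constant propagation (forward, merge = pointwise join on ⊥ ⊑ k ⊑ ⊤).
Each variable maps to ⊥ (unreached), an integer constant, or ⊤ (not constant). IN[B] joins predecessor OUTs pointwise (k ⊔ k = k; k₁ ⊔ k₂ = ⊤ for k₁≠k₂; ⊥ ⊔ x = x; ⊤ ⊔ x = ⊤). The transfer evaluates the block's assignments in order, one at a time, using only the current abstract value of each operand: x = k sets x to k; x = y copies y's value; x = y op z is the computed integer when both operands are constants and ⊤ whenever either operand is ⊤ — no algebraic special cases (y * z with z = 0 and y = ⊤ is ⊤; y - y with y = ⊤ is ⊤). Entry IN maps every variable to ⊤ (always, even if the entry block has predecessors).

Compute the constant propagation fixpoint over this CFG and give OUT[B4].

Per-block solution:
  B0:  IN=(all ⊤)  OUT=(all ⊤)
  B1:  IN=(all ⊤)  OUT=(all ⊤)
  B2:  IN=(all ⊤)  OUT=(all ⊤)
  B3:  IN=(all ⊤)  OUT=(all ⊤)
  B4:  IN=(all ⊤)  OUT={b:0; rest ⊤}

Merge at B4: IN[B4] = OUT[B0] ⊔ OUT[B3] = {a: ⊤, b: ⊤, c: ⊤, d: ⊤, e: ⊤, f: ⊤}
Applying B4's transfer function to that IN value gives OUT[B4] (row B4 above).

Answer: {a: ⊤, b: 0, c: ⊤, d: ⊤, e: ⊤, f: ⊤}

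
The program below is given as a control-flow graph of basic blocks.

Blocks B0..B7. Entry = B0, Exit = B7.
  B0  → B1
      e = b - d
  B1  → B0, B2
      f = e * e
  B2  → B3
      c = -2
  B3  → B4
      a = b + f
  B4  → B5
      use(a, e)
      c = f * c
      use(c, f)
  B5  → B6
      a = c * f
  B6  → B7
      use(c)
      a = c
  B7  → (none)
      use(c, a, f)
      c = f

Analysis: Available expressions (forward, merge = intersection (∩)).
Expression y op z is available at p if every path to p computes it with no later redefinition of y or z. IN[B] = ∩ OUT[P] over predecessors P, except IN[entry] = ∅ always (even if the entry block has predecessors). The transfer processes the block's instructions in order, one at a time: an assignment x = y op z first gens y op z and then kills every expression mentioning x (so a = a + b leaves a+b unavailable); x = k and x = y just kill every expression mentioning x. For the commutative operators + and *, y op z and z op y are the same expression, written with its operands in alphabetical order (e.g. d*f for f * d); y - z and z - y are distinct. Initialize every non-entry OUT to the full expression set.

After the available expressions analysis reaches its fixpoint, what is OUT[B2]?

Answer: {b-d, e*e}

Working:
Fixpoint table:
  B0: | IN={} | OUT={b-d}
  B1: | IN={b-d} | OUT={b-d, e*e}
  B2: | IN={b-d, e*e} | OUT={b-d, e*e}
  B3: | IN={b-d, e*e} | OUT={b+f, b-d, e*e}
  B4: | IN={b+f, b-d, e*e} | OUT={b+f, b-d, e*e}
  B5: | IN={b+f, b-d, e*e} | OUT={b+f, b-d, c*f, e*e}
  B6: | IN={b+f, b-d, c*f, e*e} | OUT={b+f, b-d, c*f, e*e}
  B7: | IN={b+f, b-d, c*f, e*e} | OUT={b+f, b-d, e*e}

Merge at B2: IN[B2] = OUT[B1] = {b-d, e*e}
Applying B2's transfer function to that IN value gives OUT[B2] (row B2 above).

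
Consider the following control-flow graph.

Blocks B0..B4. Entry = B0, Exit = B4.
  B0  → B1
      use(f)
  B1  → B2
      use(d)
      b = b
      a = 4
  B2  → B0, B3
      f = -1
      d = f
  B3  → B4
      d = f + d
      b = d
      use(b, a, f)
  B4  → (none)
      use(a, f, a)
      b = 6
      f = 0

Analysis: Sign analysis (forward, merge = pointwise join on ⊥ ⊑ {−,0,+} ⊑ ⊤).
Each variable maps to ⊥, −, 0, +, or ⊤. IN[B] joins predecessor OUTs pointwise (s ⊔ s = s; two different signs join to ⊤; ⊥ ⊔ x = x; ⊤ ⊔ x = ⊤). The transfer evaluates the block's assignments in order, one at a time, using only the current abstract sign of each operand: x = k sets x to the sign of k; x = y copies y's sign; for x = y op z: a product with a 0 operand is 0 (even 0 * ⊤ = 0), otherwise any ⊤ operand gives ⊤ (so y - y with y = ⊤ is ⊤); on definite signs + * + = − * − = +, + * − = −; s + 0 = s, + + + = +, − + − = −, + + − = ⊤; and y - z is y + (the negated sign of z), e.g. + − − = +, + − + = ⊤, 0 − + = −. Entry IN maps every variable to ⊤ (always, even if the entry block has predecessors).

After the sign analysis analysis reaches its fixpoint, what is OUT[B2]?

Fixpoint table:
  B0:  IN=(all ⊤)  OUT=(all ⊤)
  B1:  IN=(all ⊤)  OUT={a:+; rest ⊤}
  B2:  IN={a:+; rest ⊤}  OUT={a:+, d:-, f:-; rest ⊤}
  B3:  IN={a:+, d:-, f:-; rest ⊤}  OUT={a:+, b:-, d:-, f:-; rest ⊤}
  B4:  IN={a:+, b:-, d:-, f:-; rest ⊤}  OUT={a:+, b:+, d:-, f:0; rest ⊤}

Merge at B2: IN[B2] = OUT[B1] = {a: +, b: ⊤, c: ⊤, d: ⊤, e: ⊤, f: ⊤}
Applying B2's transfer function to that IN value gives OUT[B2] (row B2 above).

Answer: {a: +, b: ⊤, c: ⊤, d: -, e: ⊤, f: -}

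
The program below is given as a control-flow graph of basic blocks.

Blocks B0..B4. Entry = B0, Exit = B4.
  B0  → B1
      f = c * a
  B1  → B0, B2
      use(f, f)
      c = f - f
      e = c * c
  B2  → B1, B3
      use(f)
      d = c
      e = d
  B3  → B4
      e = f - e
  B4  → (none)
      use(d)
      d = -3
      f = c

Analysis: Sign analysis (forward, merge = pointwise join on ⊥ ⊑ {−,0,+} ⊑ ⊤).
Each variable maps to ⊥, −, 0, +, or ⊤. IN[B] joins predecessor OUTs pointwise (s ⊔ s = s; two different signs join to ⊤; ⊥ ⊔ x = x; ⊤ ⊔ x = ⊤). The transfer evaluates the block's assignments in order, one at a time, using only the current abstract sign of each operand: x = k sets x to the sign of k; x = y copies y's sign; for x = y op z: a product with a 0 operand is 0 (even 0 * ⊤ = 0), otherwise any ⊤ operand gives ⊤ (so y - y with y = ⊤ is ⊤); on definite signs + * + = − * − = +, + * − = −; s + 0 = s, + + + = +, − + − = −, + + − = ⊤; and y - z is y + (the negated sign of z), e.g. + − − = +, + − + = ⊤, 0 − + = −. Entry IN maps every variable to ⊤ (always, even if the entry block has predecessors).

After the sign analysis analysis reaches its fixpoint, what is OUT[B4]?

Per-block solution:
  B0:  IN=(all ⊤)  OUT=(all ⊤)
  B1:  IN=(all ⊤)  OUT=(all ⊤)
  B2:  IN=(all ⊤)  OUT=(all ⊤)
  B3:  IN=(all ⊤)  OUT=(all ⊤)
  B4:  IN=(all ⊤)  OUT={d:-; rest ⊤}

Merge at B4: IN[B4] = OUT[B3] = {a: ⊤, b: ⊤, c: ⊤, d: ⊤, e: ⊤, f: ⊤}
Applying B4's transfer function to that IN value gives OUT[B4] (row B4 above).

Answer: {a: ⊤, b: ⊤, c: ⊤, d: -, e: ⊤, f: ⊤}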